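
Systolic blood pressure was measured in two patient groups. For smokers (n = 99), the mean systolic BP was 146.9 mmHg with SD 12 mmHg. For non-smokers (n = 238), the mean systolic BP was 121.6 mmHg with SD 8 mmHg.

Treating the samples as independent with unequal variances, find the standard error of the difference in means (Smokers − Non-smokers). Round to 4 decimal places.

1.3128

Standard errors of each mean: 12/√99 = 1.2060 and 8/√238 = 0.5186.
SE(x̄₁ − x̄₂) = √(1.2060² + 0.5186²) = 1.3128 for independent samples with unequal variances.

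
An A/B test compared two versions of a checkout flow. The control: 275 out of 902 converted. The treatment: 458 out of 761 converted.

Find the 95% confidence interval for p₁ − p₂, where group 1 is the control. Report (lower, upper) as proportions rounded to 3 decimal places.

Sample proportions: 275/902 = 0.3049, 458/761 = 0.6018.
Each SE is √(p̂(1−p̂)/n): √(0.3049·0.6951/902) = 0.01533 and √(0.6018·0.3982/761) = 0.01775.
SE(p̂₁ − p̂₂) = √(SE₁² + SE₂²) = √(0.0002350089 + 0.0003150625) = 0.02345, since the two samples are independent.
At 95% confidence z* = 1.960; margin = 1.960 × 0.02345 = 0.04596.
The difference is 0.3049 − 0.6018 = -0.2969, so the interval is -0.2969 ± 0.04596 = (-0.343, -0.251).

(-0.343, -0.251)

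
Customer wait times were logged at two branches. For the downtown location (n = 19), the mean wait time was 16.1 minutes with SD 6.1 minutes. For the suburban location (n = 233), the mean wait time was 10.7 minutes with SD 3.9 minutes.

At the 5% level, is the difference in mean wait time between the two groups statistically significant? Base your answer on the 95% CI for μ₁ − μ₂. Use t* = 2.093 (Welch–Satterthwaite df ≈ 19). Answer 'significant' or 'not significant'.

significant

Per-group SEs: s₁/√n₁ = 6.1/√19 = 1.3994, s₂/√n₂ = 3.9/√233 = 0.2555.
Unpooled SE of the difference: √(1.95832036 + 0.06528025) = 1.4225.
Margin of error = t* · SE = 2.093 × 1.4225 = 2.9773.
x̄₁ − x̄₂ = 16.1 − 10.7 = 5.4000.
CI: 5.4000 ± 2.9773 = (2.4227, 8.3773).
The interval (2.4227, 8.3773) does not contain 0, so the difference is significant.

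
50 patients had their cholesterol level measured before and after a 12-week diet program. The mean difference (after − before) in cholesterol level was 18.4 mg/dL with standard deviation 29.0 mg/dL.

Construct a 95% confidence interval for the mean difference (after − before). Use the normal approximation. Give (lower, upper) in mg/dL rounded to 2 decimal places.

(10.36, 26.44)

Paired design: SE = s_d/√n = 29.0/√50 = 4.1012.
z* = 1.960; margin of error = 1.960 × 4.1012 = 8.0384.
18.4 ± 8.0384 → (10.36, 26.44).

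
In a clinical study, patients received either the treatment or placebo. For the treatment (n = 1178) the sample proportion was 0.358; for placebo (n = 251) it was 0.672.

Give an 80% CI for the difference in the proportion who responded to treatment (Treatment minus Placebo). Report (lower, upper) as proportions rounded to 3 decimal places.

Each SE is √(p̂(1−p̂)/n): √(0.3580·0.6420/1178) = 0.01397 and √(0.6720·0.3280/251) = 0.02963.
SE(p̂₁ − p̂₂) = √(SE₁² + SE₂²) = √(0.0001951609 + 0.0008779369) = 0.03276, since the two samples are independent.
At 80% confidence z* = 1.282; margin = 1.282 × 0.03276 = 0.04200.
The difference is 0.3580 − 0.6720 = -0.3140, so the interval is -0.3140 ± 0.04200 = (-0.356, -0.272).

(-0.356, -0.272)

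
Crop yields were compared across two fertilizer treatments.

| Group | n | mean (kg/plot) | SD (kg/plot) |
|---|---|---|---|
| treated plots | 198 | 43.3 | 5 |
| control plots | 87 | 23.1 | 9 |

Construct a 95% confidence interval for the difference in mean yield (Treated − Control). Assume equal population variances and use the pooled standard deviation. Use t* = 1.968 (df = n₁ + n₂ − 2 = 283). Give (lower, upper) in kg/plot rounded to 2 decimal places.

(18.56, 21.84)

s_p = √[((n₁−1)s₁² + (n₂−1)s₂²)/(n₁+n₂−2)] = √[(197·5² + 86·9²)/283] = 6.4821.
SE = 6.4821·√(1/198 + 1/87) = 0.8338.
With t* = 1.968, margin = 1.968 × 0.8338 = 1.6409.
x̄₁ − x̄₂ = 43.3 − 23.1 = 20.2000; interval 20.2000 ± 1.6409 = (18.56, 21.84).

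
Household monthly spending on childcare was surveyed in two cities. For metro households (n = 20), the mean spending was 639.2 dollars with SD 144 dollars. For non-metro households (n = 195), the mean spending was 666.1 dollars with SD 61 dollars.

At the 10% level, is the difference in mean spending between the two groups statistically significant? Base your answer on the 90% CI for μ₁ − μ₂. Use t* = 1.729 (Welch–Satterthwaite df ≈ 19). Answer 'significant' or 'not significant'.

SE₁ = s₁/√n₁ = 144/√20 = 32.1994; SE₂ = 61/√195 = 4.3683.
Independent samples, unequal variances: SE_diff = √(SE₁² + SE₂²) = √(1036.80136036 + 19.08204489) = 32.4944.
t* = 1.729, so margin of error = 1.729 × 32.4944 = 56.1828.
Difference in means = 639.2 − 666.1 = -26.9000.
-26.9000 ± 56.1828 → (-83.0828, 29.2828).
The interval (-83.0828, 29.2828) contains 0, so the difference is not significant.

not significant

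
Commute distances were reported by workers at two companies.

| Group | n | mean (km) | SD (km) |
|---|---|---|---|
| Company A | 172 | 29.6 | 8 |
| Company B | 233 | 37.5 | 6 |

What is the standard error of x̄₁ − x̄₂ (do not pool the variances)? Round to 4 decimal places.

SE₁ = s₁/√n₁ = 8/√172 = 0.6100; SE₂ = 6/√233 = 0.3931.
Independent samples, unequal variances: SE_diff = √(SE₁² + SE₂²) = √(0.3721 + 0.15452761) = 0.7257.

0.7257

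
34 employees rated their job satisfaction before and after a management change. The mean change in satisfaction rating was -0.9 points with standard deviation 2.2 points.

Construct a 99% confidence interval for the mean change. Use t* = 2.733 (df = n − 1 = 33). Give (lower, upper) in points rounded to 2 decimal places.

(-1.93, 0.13)

This is a matched-pairs design, so SE = s_d/√n = 2.2/√34 = 0.3773.
Margin = 2.733 × 0.3773 = 1.0312; the interval is -0.9 ± 1.0312 = (-1.93, 0.13).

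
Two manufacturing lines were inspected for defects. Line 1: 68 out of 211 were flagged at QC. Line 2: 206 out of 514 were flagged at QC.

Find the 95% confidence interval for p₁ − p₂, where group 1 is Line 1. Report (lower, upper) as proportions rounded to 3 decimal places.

(-0.154, -0.003)

First, p̂₁ = 68/211 = 0.3223; p̂₂ = 206/514 = 0.4008.
The two standard errors are √(0.3223×0.6777/211) = 0.03217 and √(0.4008×0.5992/514) = 0.02162.
Because the samples are independent, SE_diff = √(0.03217² + 0.02162²) = 0.03876.
Using z* = 1.960 for 95%, ME = 1.960 × 0.03876 = 0.07597.
p̂₁ − p̂₂ = -0.0785; interval -0.0785 ± 0.07597 gives (-0.154, -0.003).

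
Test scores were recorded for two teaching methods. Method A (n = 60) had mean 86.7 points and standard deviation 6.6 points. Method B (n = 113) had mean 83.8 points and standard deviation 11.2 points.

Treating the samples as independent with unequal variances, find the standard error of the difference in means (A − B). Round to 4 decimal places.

Standard errors of each mean: 6.6/√60 = 0.8521 and 11.2/√113 = 1.0536.
SE(x̄₁ − x̄₂) = √(0.8521² + 1.0536²) = 1.3550 for independent samples with unequal variances.

1.3550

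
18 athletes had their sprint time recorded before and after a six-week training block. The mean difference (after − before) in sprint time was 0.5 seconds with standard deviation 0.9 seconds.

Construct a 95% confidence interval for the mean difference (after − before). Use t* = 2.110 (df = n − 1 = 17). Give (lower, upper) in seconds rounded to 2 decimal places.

(0.05, 0.95)

This is a matched-pairs design, so SE = s_d/√n = 0.9/√18 = 0.2121.
Margin = 2.110 × 0.2121 = 0.4475; the interval is 0.5 ± 0.4475 = (0.05, 0.95).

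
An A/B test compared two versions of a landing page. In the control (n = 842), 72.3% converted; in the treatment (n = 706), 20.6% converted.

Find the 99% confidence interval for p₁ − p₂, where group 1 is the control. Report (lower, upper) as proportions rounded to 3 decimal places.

SE₁ = √(p̂₁(1−p̂₁)/n₁) = √(0.7230·0.2770/842) = 0.01542; SE₂ = √(0.2060·0.7940/706) = 0.01522.
Independent samples: SE of the difference = √(SE₁² + SE₂²) = √(0.0002377764 + 0.0002316484) = 0.02167.
z* for 99% confidence is 2.576, so the margin of error is 2.576 × 0.02167 = 0.05582.
Point estimate p̂₁ − p̂₂ = 0.7230 − 0.2060 = 0.5170.
0.5170 ± 0.05582 → (0.461, 0.573).

(0.461, 0.573)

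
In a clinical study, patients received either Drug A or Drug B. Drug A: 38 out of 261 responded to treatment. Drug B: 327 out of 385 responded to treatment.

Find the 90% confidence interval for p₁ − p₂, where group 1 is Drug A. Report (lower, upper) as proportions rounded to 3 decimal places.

(-0.751, -0.657)

p̂₁ = 38/261 = 0.1456 and p̂₂ = 327/385 = 0.8494.
SE₁ = √(p̂₁(1−p̂₁)/n₁) = √(0.1456·0.8544/261) = 0.02183; SE₂ = √(0.8494·0.1506/385) = 0.01823.
Independent samples: SE of the difference = √(SE₁² + SE₂²) = √(0.0004765489 + 0.0003323329) = 0.02844.
z* for 90% confidence is 1.645, so the margin of error is 1.645 × 0.02844 = 0.04678.
Point estimate p̂₁ − p̂₂ = 0.1456 − 0.8494 = -0.7038.
-0.7038 ± 0.04678 → (-0.751, -0.657).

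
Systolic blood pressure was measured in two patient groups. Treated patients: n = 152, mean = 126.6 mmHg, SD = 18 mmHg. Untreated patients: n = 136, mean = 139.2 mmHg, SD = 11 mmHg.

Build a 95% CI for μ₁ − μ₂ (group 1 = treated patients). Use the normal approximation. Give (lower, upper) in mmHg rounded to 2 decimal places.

SE₁ = s₁/√n₁ = 18/√152 = 1.4600; SE₂ = 11/√136 = 0.9432.
Independent samples, unequal variances: SE_diff = √(SE₁² + SE₂²) = √(2.1316 + 0.88962624) = 1.7382.
z* = 1.960, so margin of error = 1.960 × 1.7382 = 3.4069.
Difference in means = 126.6 − 139.2 = -12.6000.
-12.6000 ± 3.4069 → (-16.01, -9.19).

(-16.01, -9.19)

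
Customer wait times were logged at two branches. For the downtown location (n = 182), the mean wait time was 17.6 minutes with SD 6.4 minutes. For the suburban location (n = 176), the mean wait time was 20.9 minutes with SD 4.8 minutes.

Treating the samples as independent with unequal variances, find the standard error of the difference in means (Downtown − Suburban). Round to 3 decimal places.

SE₁ = s₁/√n₁ = 6.4/√182 = 0.4744; SE₂ = 4.8/√176 = 0.3618.
Independent samples, unequal variances: SE_diff = √(SE₁² + SE₂²) = √(0.22505536 + 0.13089924) = 0.5966.

0.597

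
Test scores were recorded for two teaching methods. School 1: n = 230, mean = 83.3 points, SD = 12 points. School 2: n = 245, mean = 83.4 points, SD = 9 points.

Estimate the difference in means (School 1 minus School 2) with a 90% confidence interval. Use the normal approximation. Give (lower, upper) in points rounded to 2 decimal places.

(-1.71, 1.51)

Per-group SEs: s₁/√n₁ = 12/√230 = 0.7913, s₂/√n₂ = 9/√245 = 0.5750.
Unpooled SE of the difference: √(0.62615569 + 0.330625) = 0.9782.
Margin of error = z* · SE = 1.645 × 0.9782 = 1.6091.
x̄₁ − x̄₂ = 83.3 − 83.4 = -0.1000.
CI: -0.1000 ± 1.6091 = (-1.71, 1.51).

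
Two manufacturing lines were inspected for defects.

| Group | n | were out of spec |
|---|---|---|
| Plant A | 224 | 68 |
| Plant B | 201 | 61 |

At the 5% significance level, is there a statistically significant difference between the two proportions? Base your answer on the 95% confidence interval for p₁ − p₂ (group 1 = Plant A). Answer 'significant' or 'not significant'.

not significant

Sample proportions: 68/224 = 0.3036, 61/201 = 0.3035.
Each SE is √(p̂(1−p̂)/n): √(0.3036·0.6964/224) = 0.03072 and √(0.3035·0.6965/201) = 0.03243.
SE(p̂₁ − p̂₂) = √(SE₁² + SE₂²) = √(0.0009437184 + 0.0010517049) = 0.04467, since the two samples are independent.
At 95% confidence z* = 1.960; margin = 1.960 × 0.04467 = 0.08755.
The difference is 0.3036 − 0.3035 = 0.0001, so the interval is 0.0001 ± 0.08755 = (-0.08745, 0.08765).
The interval (-0.08745, 0.08765) contains 0, so the difference is not significant.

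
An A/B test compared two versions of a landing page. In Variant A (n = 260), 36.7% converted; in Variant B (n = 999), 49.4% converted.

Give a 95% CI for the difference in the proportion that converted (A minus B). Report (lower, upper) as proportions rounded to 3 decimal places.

(-0.193, -0.061)

The two standard errors are √(0.3670×0.6330/260) = 0.02989 and √(0.4940×0.5060/999) = 0.01582.
Because the samples are independent, SE_diff = √(0.02989² + 0.01582²) = 0.03382.
Using z* = 1.960 for 95%, ME = 1.960 × 0.03382 = 0.06629.
p̂₁ − p̂₂ = -0.1270; interval -0.1270 ± 0.06629 gives (-0.193, -0.061).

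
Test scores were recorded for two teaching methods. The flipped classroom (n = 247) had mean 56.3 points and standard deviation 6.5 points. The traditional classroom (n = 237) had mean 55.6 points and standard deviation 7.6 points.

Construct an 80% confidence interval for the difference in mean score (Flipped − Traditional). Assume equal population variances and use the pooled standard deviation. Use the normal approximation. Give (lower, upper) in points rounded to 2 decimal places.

(-0.12, 1.52)

s_p = √[((n₁−1)s₁² + (n₂−1)s₂²)/(n₁+n₂−2)] = √[(246·6.5² + 236·7.6²)/482] = 7.0600.
SE = 7.0600·√(1/247 + 1/237) = 0.6420.
With z* = 1.282, margin = 1.282 × 0.6420 = 0.8230.
x̄₁ − x̄₂ = 56.3 − 55.6 = 0.7000; interval 0.7000 ± 0.8230 = (-0.12, 1.52).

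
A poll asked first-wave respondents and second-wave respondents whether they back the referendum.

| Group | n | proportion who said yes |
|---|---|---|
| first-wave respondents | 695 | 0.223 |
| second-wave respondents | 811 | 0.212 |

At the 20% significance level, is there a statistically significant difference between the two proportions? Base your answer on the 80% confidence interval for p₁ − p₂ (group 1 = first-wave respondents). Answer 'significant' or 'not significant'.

not significant

SE₁ = √(p̂₁(1−p̂₁)/n₁) = √(0.2230·0.7770/695) = 0.01579; SE₂ = √(0.2120·0.7880/811) = 0.01435.
Independent samples: SE of the difference = √(SE₁² + SE₂²) = √(0.0002493241 + 0.0002059225) = 0.02134.
z* for 80% confidence is 1.282, so the margin of error is 1.282 × 0.02134 = 0.02736.
Point estimate p̂₁ − p̂₂ = 0.2230 − 0.2120 = 0.0110.
0.0110 ± 0.02736 → (-0.01636, 0.03836).
The interval (-0.01636, 0.03836) contains 0, so the difference is not significant.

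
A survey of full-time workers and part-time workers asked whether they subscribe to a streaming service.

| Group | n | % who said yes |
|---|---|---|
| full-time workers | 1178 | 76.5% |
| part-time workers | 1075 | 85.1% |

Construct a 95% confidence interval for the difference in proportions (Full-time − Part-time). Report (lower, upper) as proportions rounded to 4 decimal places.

(-0.1182, -0.0538)

The two standard errors are √(0.7650×0.2350/1178) = 0.01235 and √(0.8510×0.1490/1075) = 0.01086.
Because the samples are independent, SE_diff = √(0.01235² + 0.01086²) = 0.01645.
Using z* = 1.960 for 95%, ME = 1.960 × 0.01645 = 0.03224.
p̂₁ − p̂₂ = -0.0860; interval -0.0860 ± 0.03224 gives (-0.1182, -0.0538).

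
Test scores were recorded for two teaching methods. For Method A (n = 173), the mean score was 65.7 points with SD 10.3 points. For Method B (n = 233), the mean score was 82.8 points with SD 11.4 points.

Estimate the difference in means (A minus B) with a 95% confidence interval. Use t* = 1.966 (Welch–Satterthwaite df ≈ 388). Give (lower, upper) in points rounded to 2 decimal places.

(-19.23, -14.97)

Standard errors of each mean: 10.3/√173 = 0.7831 and 11.4/√233 = 0.7468.
SE(x̄₁ − x̄₂) = √(0.7831² + 0.7468²) = 1.0821 for independent samples with unequal variances.
With t* = 1.966, the margin is 1.966 × 1.0821 = 2.1274.
x̄₁ − x̄₂ = 65.7 − 82.8 = -17.1000; the interval is -17.1000 ± 2.1274 = (-19.23, -14.97).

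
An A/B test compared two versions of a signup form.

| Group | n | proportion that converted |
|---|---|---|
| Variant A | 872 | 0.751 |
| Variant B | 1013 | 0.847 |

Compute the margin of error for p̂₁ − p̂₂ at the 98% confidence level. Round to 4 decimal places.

Each SE is √(p̂(1−p̂)/n): √(0.7510·0.2490/872) = 0.01464 and √(0.8470·0.1530/1013) = 0.01131.
SE(p̂₁ − p̂₂) = √(SE₁² + SE₂²) = √(0.0002143296 + 0.0001279161) = 0.01850, since the two samples are independent.
At 98% confidence z* = 2.326; margin = 2.326 × 0.01850 = 0.04303.

0.0430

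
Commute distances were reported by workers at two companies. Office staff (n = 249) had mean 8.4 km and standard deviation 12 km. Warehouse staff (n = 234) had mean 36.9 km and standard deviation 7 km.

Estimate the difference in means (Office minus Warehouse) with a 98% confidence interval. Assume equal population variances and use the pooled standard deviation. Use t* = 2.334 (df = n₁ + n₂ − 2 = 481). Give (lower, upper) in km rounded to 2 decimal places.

(-30.60, -26.40)

s_p = √[((n₁−1)s₁² + (n₂−1)s₂²)/(n₁+n₂−2)] = √[(248·12² + 233·7²)/481] = 9.8985.
SE = 9.8985·√(1/249 + 1/234) = 0.9012.
With t* = 2.334, margin = 2.334 × 0.9012 = 2.1034.
x̄₁ − x̄₂ = 8.4 − 36.9 = -28.5000; interval -28.5000 ± 2.1034 = (-30.60, -26.40).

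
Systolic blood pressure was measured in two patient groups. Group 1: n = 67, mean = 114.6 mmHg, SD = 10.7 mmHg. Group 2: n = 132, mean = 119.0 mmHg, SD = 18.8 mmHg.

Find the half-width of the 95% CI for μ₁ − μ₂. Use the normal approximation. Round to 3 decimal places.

4.105

Standard errors of each mean: 10.7/√67 = 1.3072 and 18.8/√132 = 1.6363.
SE(x̄₁ − x̄₂) = √(1.3072² + 1.6363²) = 2.0943 for independent samples with unequal variances.
With z* = 1.960, the margin is 1.960 × 2.0943 = 4.1048.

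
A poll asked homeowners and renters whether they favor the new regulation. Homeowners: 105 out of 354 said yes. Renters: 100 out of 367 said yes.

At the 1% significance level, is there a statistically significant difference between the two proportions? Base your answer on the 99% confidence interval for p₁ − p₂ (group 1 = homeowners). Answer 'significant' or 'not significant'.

Sample proportions: 105/354 = 0.2966, 100/367 = 0.2725.
Each SE is √(p̂(1−p̂)/n): √(0.2966·0.7034/354) = 0.02428 and √(0.2725·0.7275/367) = 0.02324.
SE(p̂₁ − p̂₂) = √(SE₁² + SE₂²) = √(0.0005895184 + 0.0005400976) = 0.03361, since the two samples are independent.
At 99% confidence z* = 2.576; margin = 2.576 × 0.03361 = 0.08658.
The difference is 0.2966 − 0.2725 = 0.0241, so the interval is 0.0241 ± 0.08658 = (-0.06248, 0.11068).
The interval (-0.06248, 0.11068) contains 0, so the difference is not significant.

not significant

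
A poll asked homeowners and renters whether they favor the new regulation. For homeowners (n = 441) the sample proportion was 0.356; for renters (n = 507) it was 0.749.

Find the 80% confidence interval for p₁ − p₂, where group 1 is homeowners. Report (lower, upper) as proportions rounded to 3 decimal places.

The two standard errors are √(0.3560×0.6440/441) = 0.02280 and √(0.7490×0.2510/507) = 0.01926.
Because the samples are independent, SE_diff = √(0.02280² + 0.01926²) = 0.02985.
Using z* = 1.282 for 80%, ME = 1.282 × 0.02985 = 0.03827.
p̂₁ − p̂₂ = -0.3930; interval -0.3930 ± 0.03827 gives (-0.431, -0.355).

(-0.431, -0.355)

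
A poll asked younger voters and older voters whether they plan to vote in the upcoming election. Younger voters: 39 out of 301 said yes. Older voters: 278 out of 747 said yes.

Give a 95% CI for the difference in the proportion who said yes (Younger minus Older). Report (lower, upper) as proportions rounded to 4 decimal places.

(-0.2940, -0.1912)

p̂₁ = 39/301 = 0.1296 and p̂₂ = 278/747 = 0.3722.
SE₁ = √(p̂₁(1−p̂₁)/n₁) = √(0.1296·0.8704/301) = 0.01936; SE₂ = √(0.3722·0.6278/747) = 0.01769.
Independent samples: SE of the difference = √(SE₁² + SE₂²) = √(0.0003748096 + 0.0003129361) = 0.02622.
z* for 95% confidence is 1.960, so the margin of error is 1.960 × 0.02622 = 0.05139.
Point estimate p̂₁ − p̂₂ = 0.1296 − 0.3722 = -0.2426.
-0.2426 ± 0.05139 → (-0.2940, -0.1912).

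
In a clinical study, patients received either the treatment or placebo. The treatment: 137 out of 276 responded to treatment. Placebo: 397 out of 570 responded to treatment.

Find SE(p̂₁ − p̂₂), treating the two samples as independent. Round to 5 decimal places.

0.03573

First, p̂₁ = 137/276 = 0.4964; p̂₂ = 397/570 = 0.6965.
The two standard errors are √(0.4964×0.5036/276) = 0.03010 and √(0.6965×0.3035/570) = 0.01926.
Because the samples are independent, SE_diff = √(0.03010² + 0.01926²) = 0.03573.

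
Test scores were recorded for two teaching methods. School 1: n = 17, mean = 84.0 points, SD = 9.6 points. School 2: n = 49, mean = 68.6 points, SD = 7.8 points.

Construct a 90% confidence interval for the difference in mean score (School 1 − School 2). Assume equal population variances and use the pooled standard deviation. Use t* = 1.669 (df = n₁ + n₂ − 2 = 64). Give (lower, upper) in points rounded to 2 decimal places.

Pooled variance s_p² = [16·9.6² + 48·7.8²] / (17+49−2) = 68.6700, so s_p = 8.2867.
SE_diff = s_p·√(1/n₁ + 1/n₂) = 8.2867·√(1/17 + 1/49) = 2.3326.
t* = 1.669; margin = 1.669 × 2.3326 = 3.8931.
Difference = 84.0 − 68.6 = 15.4000.
15.4000 ± 3.8931 → (11.51, 19.29).

(11.51, 19.29)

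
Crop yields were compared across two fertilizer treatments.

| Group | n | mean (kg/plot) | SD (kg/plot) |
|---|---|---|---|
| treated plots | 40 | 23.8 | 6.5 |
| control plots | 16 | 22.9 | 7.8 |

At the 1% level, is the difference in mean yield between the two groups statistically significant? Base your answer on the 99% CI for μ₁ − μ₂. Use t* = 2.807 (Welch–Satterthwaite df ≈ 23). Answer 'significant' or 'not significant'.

SE₁ = s₁/√n₁ = 6.5/√40 = 1.0277; SE₂ = 7.8/√16 = 1.9500.
Independent samples, unequal variances: SE_diff = √(SE₁² + SE₂²) = √(1.05616729 + 3.8025) = 2.2042.
t* = 2.807, so margin of error = 2.807 × 2.2042 = 6.1872.
Difference in means = 23.8 − 22.9 = 0.9000.
0.9000 ± 6.1872 → (-5.2872, 7.0872).
The interval (-5.2872, 7.0872) contains 0, so the difference is not significant.

not significant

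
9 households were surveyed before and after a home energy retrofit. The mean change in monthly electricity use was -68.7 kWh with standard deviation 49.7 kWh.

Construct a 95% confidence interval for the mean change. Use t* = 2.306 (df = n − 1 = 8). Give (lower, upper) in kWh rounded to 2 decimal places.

This is a matched-pairs design, so SE = s_d/√n = 49.7/√9 = 16.5667.
Margin = 2.306 × 16.5667 = 38.2028; the interval is -68.7 ± 38.2028 = (-106.90, -30.50).

(-106.90, -30.50)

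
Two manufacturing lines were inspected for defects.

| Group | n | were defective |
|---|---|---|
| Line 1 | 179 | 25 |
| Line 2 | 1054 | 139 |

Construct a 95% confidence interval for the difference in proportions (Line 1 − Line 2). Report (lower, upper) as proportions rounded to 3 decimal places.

(-0.047, 0.063)

Sample proportions: 25/179 = 0.1397, 139/1054 = 0.1319.
Each SE is √(p̂(1−p̂)/n): √(0.1397·0.8603/179) = 0.02591 and √(0.1319·0.8681/1054) = 0.01042.
SE(p̂₁ − p̂₂) = √(SE₁² + SE₂²) = √(0.0006713281 + 0.0001085764) = 0.02793, since the two samples are independent.
At 95% confidence z* = 1.960; margin = 1.960 × 0.02793 = 0.05474.
The difference is 0.1397 − 0.1319 = 0.0078, so the interval is 0.0078 ± 0.05474 = (-0.047, 0.063).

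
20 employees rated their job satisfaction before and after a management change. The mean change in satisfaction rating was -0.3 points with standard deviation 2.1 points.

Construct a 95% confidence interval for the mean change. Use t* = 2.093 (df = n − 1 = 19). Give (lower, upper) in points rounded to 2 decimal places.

(-1.28, 0.68)

This is a matched-pairs design, so SE = s_d/√n = 2.1/√20 = 0.4696.
Margin = 2.093 × 0.4696 = 0.9829; the interval is -0.3 ± 0.9829 = (-1.28, 0.68).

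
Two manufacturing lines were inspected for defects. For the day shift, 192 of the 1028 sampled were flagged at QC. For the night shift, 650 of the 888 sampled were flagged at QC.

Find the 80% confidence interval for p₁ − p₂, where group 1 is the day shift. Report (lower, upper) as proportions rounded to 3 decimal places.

(-0.570, -0.521)

First, p̂₁ = 192/1028 = 0.1868; p̂₂ = 650/888 = 0.7320.
The two standard errors are √(0.1868×0.8132/1028) = 0.01216 and √(0.7320×0.2680/888) = 0.01486.
Because the samples are independent, SE_diff = √(0.01216² + 0.01486²) = 0.01920.
Using z* = 1.282 for 80%, ME = 1.282 × 0.01920 = 0.02461.
p̂₁ − p̂₂ = -0.5452; interval -0.5452 ± 0.02461 gives (-0.570, -0.521).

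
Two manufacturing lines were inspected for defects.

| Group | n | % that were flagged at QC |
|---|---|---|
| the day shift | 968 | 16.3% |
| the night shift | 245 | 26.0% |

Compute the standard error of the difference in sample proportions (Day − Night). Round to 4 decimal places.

0.0304

Each SE is √(p̂(1−p̂)/n): √(0.1630·0.8370/968) = 0.01187 and √(0.2600·0.7400/245) = 0.02802.
SE(p̂₁ − p̂₂) = √(SE₁² + SE₂²) = √(0.0001408969 + 0.0007851204) = 0.03043, since the two samples are independent.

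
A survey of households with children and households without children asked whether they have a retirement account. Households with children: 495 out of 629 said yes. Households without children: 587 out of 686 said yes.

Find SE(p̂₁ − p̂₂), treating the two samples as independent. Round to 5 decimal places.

p̂₁ = 495/629 = 0.7870 and p̂₂ = 587/686 = 0.8557.
SE₁ = √(p̂₁(1−p̂₁)/n₁) = √(0.7870·0.2130/629) = 0.01632; SE₂ = √(0.8557·0.1443/686) = 0.01342.
Independent samples: SE of the difference = √(SE₁² + SE₂²) = √(0.0002663424 + 0.0001800964) = 0.02113.

0.02113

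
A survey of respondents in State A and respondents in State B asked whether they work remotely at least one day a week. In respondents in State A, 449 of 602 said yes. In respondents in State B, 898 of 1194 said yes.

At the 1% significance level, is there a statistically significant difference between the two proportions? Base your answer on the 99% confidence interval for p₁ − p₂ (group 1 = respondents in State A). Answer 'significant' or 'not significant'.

First, p̂₁ = 449/602 = 0.7458; p̂₂ = 898/1194 = 0.7521.
The two standard errors are √(0.7458×0.2542/602) = 0.01775 and √(0.7521×0.2479/1194) = 0.01250.
Because the samples are independent, SE_diff = √(0.01775² + 0.01250²) = 0.02171.
Using z* = 2.576 for 99%, ME = 2.576 × 0.02171 = 0.05592.
p̂₁ − p̂₂ = -0.0063; interval -0.0063 ± 0.05592 gives (-0.06222, 0.04962).
The interval (-0.06222, 0.04962) contains 0, so the difference is not significant.

not significant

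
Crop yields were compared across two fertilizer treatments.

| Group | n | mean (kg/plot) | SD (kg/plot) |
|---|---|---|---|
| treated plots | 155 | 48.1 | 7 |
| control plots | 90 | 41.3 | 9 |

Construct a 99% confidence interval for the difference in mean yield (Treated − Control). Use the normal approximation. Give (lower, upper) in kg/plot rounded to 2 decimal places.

(3.96, 9.64)

Standard errors of each mean: 7/√155 = 0.5623 and 9/√90 = 0.9487.
SE(x̄₁ − x̄₂) = √(0.5623² + 0.9487²) = 1.1028 for independent samples with unequal variances.
With z* = 2.576, the margin is 2.576 × 1.1028 = 2.8408.
x̄₁ − x̄₂ = 48.1 − 41.3 = 6.8000; the interval is 6.8000 ± 2.8408 = (3.96, 9.64).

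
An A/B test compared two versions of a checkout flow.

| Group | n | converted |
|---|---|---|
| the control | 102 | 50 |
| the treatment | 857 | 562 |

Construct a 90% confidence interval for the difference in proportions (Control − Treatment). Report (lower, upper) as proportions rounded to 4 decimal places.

(-0.2513, -0.0799)

p̂₁ = 50/102 = 0.4902 and p̂₂ = 562/857 = 0.6558.
SE₁ = √(p̂₁(1−p̂₁)/n₁) = √(0.4902·0.5098/102) = 0.04950; SE₂ = √(0.6558·0.3442/857) = 0.01623.
Independent samples: SE of the difference = √(SE₁² + SE₂²) = √(0.00245025 + 0.0002634129) = 0.05209.
z* for 90% confidence is 1.645, so the margin of error is 1.645 × 0.05209 = 0.08569.
Point estimate p̂₁ − p̂₂ = 0.4902 − 0.6558 = -0.1656.
-0.1656 ± 0.08569 → (-0.2513, -0.0799).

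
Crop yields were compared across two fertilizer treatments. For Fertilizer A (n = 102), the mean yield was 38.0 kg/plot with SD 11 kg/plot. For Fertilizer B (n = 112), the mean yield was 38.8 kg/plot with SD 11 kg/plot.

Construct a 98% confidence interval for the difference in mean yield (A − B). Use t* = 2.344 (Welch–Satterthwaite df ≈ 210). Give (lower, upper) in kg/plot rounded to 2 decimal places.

SE₁ = s₁/√n₁ = 11/√102 = 1.0892; SE₂ = 11/√112 = 1.0394.
Independent samples, unequal variances: SE_diff = √(SE₁² + SE₂²) = √(1.18635664 + 1.08035236) = 1.5056.
t* = 2.344, so margin of error = 2.344 × 1.5056 = 3.5291.
Difference in means = 38.0 − 38.8 = -0.8000.
-0.8000 ± 3.5291 → (-4.33, 2.73).

(-4.33, 2.73)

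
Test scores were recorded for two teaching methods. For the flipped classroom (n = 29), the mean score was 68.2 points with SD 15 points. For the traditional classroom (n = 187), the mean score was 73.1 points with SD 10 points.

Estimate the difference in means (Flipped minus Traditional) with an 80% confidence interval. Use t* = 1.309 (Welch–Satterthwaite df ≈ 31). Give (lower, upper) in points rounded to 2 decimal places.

(-8.67, -1.13)

Standard errors of each mean: 15/√29 = 2.7854 and 10/√187 = 0.7313.
SE(x̄₁ − x̄₂) = √(2.7854² + 0.7313²) = 2.8798 for independent samples with unequal variances.
With t* = 1.309, the margin is 1.309 × 2.8798 = 3.7697.
x̄₁ − x̄₂ = 68.2 − 73.1 = -4.9000; the interval is -4.9000 ± 3.7697 = (-8.67, -1.13).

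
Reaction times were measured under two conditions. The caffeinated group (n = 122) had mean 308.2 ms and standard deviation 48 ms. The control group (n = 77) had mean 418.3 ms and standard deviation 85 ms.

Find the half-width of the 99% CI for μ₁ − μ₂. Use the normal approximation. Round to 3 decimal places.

Standard errors of each mean: 48/√122 = 4.3457 and 85/√77 = 9.6866.
SE(x̄₁ − x̄₂) = √(4.3457² + 9.6866²) = 10.6167 for independent samples with unequal variances.
With z* = 2.576, the margin is 2.576 × 10.6167 = 27.3486.

27.349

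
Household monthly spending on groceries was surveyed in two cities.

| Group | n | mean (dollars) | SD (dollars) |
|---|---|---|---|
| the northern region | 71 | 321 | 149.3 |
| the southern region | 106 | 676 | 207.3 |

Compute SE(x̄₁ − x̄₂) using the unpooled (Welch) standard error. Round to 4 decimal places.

26.8209

Standard errors of each mean: 149.3/√71 = 17.7187 and 207.3/√106 = 20.1348.
SE(x̄₁ − x̄₂) = √(17.7187² + 20.1348²) = 26.8209 for independent samples with unequal variances.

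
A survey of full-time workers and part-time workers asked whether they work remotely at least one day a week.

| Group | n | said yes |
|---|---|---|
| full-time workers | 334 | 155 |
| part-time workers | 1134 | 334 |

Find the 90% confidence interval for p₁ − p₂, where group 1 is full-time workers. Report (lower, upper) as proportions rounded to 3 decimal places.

p̂₁ = 155/334 = 0.4641 and p̂₂ = 334/1134 = 0.2945.
SE₁ = √(p̂₁(1−p̂₁)/n₁) = √(0.4641·0.5359/334) = 0.02729; SE₂ = √(0.2945·0.7055/1134) = 0.01354.
Independent samples: SE of the difference = √(SE₁² + SE₂²) = √(0.0007447441 + 0.0001833316) = 0.03046.
z* for 90% confidence is 1.645, so the margin of error is 1.645 × 0.03046 = 0.05011.
Point estimate p̂₁ − p̂₂ = 0.4641 − 0.2945 = 0.1696.
0.1696 ± 0.05011 → (0.119, 0.220).

(0.119, 0.220)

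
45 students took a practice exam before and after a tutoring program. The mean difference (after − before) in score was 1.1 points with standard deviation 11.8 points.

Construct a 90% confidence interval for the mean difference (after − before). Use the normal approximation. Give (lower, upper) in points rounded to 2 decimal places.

(-1.79, 3.99)

This is a matched-pairs design, so SE = s_d/√n = 11.8/√45 = 1.7590.
Margin = 1.645 × 1.7590 = 2.8936; the interval is 1.1 ± 2.8936 = (-1.79, 3.99).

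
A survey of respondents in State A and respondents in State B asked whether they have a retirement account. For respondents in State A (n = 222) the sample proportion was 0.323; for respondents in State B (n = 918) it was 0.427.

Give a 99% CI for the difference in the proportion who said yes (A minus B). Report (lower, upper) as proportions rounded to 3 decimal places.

(-0.195, -0.013)

SE₁ = √(p̂₁(1−p̂₁)/n₁) = √(0.3230·0.6770/222) = 0.03138; SE₂ = √(0.4270·0.5730/918) = 0.01633.
Independent samples: SE of the difference = √(SE₁² + SE₂²) = √(0.0009847044 + 0.0002666689) = 0.03537.
z* for 99% confidence is 2.576, so the margin of error is 2.576 × 0.03537 = 0.09111.
Point estimate p̂₁ − p̂₂ = 0.3230 − 0.4270 = -0.1040.
-0.1040 ± 0.09111 → (-0.195, -0.013).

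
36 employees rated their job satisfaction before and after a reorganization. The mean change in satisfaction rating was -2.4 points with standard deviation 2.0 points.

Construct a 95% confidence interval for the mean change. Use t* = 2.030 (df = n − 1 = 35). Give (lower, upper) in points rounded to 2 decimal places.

(-3.08, -1.72)

This is a matched-pairs design, so SE = s_d/√n = 2.0/√36 = 0.3333.
Margin = 2.030 × 0.3333 = 0.6766; the interval is -2.4 ± 0.6766 = (-3.08, -1.72).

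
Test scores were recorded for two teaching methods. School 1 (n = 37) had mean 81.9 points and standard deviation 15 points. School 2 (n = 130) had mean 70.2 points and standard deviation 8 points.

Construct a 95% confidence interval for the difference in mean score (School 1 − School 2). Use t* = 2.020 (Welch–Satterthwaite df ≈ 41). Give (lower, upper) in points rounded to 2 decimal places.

Per-group SEs: s₁/√n₁ = 15/√37 = 2.4660, s₂/√n₂ = 8/√130 = 0.7016.
Unpooled SE of the difference: √(6.081156 + 0.49224256) = 2.5639.
Margin of error = t* · SE = 2.020 × 2.5639 = 5.1791.
x̄₁ − x̄₂ = 81.9 − 70.2 = 11.7000.
CI: 11.7000 ± 5.1791 = (6.52, 16.88).

(6.52, 16.88)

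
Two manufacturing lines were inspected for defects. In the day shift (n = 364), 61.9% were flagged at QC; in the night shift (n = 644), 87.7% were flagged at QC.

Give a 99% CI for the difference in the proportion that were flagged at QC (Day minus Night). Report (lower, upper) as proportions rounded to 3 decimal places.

Each SE is √(p̂(1−p̂)/n): √(0.6190·0.3810/364) = 0.02545 and √(0.8770·0.1230/644) = 0.01294.
SE(p̂₁ − p̂₂) = √(SE₁² + SE₂²) = √(0.0006477025 + 0.0001674436) = 0.02855, since the two samples are independent.
At 99% confidence z* = 2.576; margin = 2.576 × 0.02855 = 0.07354.
The difference is 0.6190 − 0.8770 = -0.2580, so the interval is -0.2580 ± 0.07354 = (-0.332, -0.184).

(-0.332, -0.184)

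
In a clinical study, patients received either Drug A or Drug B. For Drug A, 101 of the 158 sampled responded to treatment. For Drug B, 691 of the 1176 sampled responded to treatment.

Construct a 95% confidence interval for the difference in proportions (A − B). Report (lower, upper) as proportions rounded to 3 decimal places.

Sample proportions: 101/158 = 0.6392, 691/1176 = 0.5876.
Each SE is √(p̂(1−p̂)/n): √(0.6392·0.3608/158) = 0.03821 and √(0.5876·0.4124/1176) = 0.01435.
SE(p̂₁ − p̂₂) = √(SE₁² + SE₂²) = √(0.0014600041 + 0.0002059225) = 0.04082, since the two samples are independent.
At 95% confidence z* = 1.960; margin = 1.960 × 0.04082 = 0.08001.
The difference is 0.6392 − 0.5876 = 0.0516, so the interval is 0.0516 ± 0.08001 = (-0.028, 0.132).

(-0.028, 0.132)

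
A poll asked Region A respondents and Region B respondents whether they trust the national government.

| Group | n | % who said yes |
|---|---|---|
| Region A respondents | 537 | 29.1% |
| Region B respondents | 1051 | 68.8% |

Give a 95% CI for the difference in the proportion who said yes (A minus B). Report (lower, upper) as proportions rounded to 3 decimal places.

(-0.445, -0.349)

Each SE is √(p̂(1−p̂)/n): √(0.2910·0.7090/537) = 0.01960 and √(0.6880·0.3120/1051) = 0.01429.
SE(p̂₁ − p̂₂) = √(SE₁² + SE₂²) = √(0.00038416 + 0.0002042041) = 0.02426, since the two samples are independent.
At 95% confidence z* = 1.960; margin = 1.960 × 0.02426 = 0.04755.
The difference is 0.2910 − 0.6880 = -0.3970, so the interval is -0.3970 ± 0.04755 = (-0.445, -0.349).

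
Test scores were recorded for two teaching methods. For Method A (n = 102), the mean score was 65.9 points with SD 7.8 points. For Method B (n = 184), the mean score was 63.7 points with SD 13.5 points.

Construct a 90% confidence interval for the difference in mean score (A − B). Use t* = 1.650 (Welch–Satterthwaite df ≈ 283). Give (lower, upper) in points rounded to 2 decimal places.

(0.12, 4.28)

Per-group SEs: s₁/√n₁ = 7.8/√102 = 0.7723, s₂/√n₂ = 13.5/√184 = 0.9952.
Unpooled SE of the difference: √(0.59644729 + 0.99042304) = 1.2597.
Margin of error = t* · SE = 1.650 × 1.2597 = 2.0785.
x̄₁ − x̄₂ = 65.9 − 63.7 = 2.2000.
CI: 2.2000 ± 2.0785 = (0.12, 4.28).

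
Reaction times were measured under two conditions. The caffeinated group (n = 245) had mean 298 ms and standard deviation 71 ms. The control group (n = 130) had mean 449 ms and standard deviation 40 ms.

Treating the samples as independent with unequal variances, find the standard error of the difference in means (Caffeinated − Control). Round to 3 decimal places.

5.734

SE₁ = s₁/√n₁ = 71/√245 = 4.5360; SE₂ = 40/√130 = 3.5082.
Independent samples, unequal variances: SE_diff = √(SE₁² + SE₂²) = √(20.575296 + 12.30746724) = 5.7343.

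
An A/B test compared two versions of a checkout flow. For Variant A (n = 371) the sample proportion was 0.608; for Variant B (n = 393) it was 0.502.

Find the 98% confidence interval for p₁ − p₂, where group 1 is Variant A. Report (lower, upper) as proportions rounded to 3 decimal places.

(0.023, 0.189)

SE₁ = √(p̂₁(1−p̂₁)/n₁) = √(0.6080·0.3920/371) = 0.02535; SE₂ = √(0.5020·0.4980/393) = 0.02522.
Independent samples: SE of the difference = √(SE₁² + SE₂²) = √(0.0006426225 + 0.0006360484) = 0.03576.
z* for 98% confidence is 2.326, so the margin of error is 2.326 × 0.03576 = 0.08318.
Point estimate p̂₁ − p̂₂ = 0.6080 − 0.5020 = 0.1060.
0.1060 ± 0.08318 → (0.023, 0.189).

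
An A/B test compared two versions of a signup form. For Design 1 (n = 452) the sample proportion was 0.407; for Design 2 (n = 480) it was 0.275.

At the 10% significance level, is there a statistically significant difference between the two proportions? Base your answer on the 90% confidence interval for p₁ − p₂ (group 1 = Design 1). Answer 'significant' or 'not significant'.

Each SE is √(p̂(1−p̂)/n): √(0.4070·0.5930/452) = 0.02311 and √(0.2750·0.7250/480) = 0.02038.
SE(p̂₁ − p̂₂) = √(SE₁² + SE₂²) = √(0.0005340721 + 0.0004153444) = 0.03081, since the two samples are independent.
At 90% confidence z* = 1.645; margin = 1.645 × 0.03081 = 0.05068.
The difference is 0.4070 − 0.2750 = 0.1320, so the interval is 0.1320 ± 0.05068 = (0.08132, 0.18268).
The interval (0.08132, 0.18268) does not contain 0, so the difference is significant.

significant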